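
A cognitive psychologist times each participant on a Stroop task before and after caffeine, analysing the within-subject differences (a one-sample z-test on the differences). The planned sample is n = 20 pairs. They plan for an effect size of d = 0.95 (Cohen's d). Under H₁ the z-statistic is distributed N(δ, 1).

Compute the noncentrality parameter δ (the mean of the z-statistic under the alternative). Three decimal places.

δ ≈ 4.249

δ = d·√n = 0.95 × √20 = 4.2485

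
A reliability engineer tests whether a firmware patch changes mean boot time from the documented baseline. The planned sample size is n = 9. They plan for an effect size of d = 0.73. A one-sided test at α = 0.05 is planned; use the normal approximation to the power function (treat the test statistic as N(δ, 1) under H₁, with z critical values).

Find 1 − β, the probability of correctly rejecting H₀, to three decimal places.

Power ≈ 0.707

Noncentrality parameter: δ = d·√n = 0.73 × √9 = 2.1900
Critical value for a one-sided test at α = 0.05: z_α = 1.645.
Power = P(Z > 1.645 − δ) = Φ(0.545) = 0.7072.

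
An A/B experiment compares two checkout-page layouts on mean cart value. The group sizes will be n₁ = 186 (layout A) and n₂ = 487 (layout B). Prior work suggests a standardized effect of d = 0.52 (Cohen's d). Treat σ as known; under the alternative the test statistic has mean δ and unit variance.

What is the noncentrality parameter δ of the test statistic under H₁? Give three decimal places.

The noncentrality parameter scales effect size by the design's sample-size factor: δ = d / √(1/n₁ + 1/n₂) = 0.52 / √(1/186 + 1/487) = 6.0328

δ ≈ 6.033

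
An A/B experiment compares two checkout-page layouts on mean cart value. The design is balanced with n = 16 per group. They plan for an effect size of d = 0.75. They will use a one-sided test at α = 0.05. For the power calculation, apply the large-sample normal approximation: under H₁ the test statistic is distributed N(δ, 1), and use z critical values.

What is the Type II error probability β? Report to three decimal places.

β ≈ 0.317

Noncentrality parameter: λ = d·√(n/2) = 0.75 × √(16/2) = 2.1213
One-sided α = 0.05 → critical value z_{0.05} = 1.645.
Power = P(Z > 1.645 − λ) = Φ(0.476) = 0.6831.
Type II error: β = 1 − power = 1 − 0.6831 = 0.3169.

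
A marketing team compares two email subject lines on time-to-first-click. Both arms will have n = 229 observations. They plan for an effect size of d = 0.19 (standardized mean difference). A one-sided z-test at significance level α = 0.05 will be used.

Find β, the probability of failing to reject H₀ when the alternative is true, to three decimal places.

Noncentrality parameter: δ = d·√(n/2) = 0.19 × √(229/2) = 2.0331
Critical value for a one-sided test at α = 0.05: z_α = 1.645.
Power = Φ(δ − 1.645) = Φ(0.388) = 0.6511.
Type II error: β = 1 − power = 1 − 0.6511 = 0.3489.

β ≈ 0.349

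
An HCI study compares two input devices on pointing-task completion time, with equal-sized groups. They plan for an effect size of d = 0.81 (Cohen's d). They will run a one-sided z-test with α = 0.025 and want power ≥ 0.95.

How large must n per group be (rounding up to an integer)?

n = 40 per group

For power 0.95 need Φ(δ − z_{0.025}) = 0.95, so δ = z_{0.025} + z_{0.05} = 1.960 + 1.645 = 3.605.
δ = d·√(n/2) ⇒ n = 2(δ/d)² = 2 × (3.605 / 0.81)² = 39.61.
Rounding up, n = 40 per group.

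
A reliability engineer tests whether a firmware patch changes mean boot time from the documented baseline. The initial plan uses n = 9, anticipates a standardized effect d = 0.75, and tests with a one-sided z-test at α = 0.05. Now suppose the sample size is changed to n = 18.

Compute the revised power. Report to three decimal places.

With n = 18: δ = d·√n = 0.75 × √18 = 3.1820. Critical value z_{0.05} = 1.645.
Revised power = P(Z > 1.645 − δ) = Φ(1.537) = 0.9379.

Power ≈ 0.938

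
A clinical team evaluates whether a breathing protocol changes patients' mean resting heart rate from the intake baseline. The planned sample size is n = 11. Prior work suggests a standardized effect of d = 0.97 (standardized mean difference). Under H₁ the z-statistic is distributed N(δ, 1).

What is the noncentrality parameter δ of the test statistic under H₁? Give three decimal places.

δ = d·√n = 0.97 × √11 = 3.2171

δ ≈ 3.217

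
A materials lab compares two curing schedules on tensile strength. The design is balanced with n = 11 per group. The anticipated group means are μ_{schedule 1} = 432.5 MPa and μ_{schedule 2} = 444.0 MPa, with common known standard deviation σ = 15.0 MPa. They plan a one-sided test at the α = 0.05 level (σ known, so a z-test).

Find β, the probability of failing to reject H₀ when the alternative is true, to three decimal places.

β ≈ 0.439

Standardized effect: d = |μ_{schedule 1} − μ_{schedule 2}| / σ = |432.5 − 444.0| / 15.0 = 0.7667
Noncentrality parameter: δ = d·√(n/2) = 0.7667 × √(11/2) = 1.7980
One-sided α = 0.05 → critical value z_{0.05} = 1.645.
Power = P(Z > 1.645 − δ) = Φ(0.153) = 0.5609.
Type II error: β = 1 − power = 1 − 0.5609 = 0.4391.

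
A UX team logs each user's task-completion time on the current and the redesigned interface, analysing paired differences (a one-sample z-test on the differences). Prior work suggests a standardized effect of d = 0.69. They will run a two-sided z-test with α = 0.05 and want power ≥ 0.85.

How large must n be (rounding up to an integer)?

n = 19

Set Φ(δ − 1.960) = 0.85; then δ − 1.960 = Φ⁻¹(0.85) = 1.036, giving δ = 2.996.
(For δ > 0 the lower-tail rejection region contributes negligibly to power, so the one-term inversion is standard.)
δ = d·√n ⇒ n = (δ/d)² = (2.996 / 0.69)² = 18.86.
Round up to the next whole unit.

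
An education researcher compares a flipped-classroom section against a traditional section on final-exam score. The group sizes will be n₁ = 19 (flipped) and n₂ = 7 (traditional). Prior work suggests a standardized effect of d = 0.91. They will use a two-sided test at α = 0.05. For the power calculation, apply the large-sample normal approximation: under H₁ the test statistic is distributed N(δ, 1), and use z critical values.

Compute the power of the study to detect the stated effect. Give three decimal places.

Power ≈ 0.539

Noncentrality parameter: δ = d / √(1/n₁ + 1/n₂) = 0.91 / √(1/19 + 1/7) = 2.0582
Critical value for a two-sided test at α = 0.05: z_{α/2} = 1.960.
Power = Φ(δ − 1.960) + Φ(−δ − 1.960) = Φ(0.098) + Φ(-4.018) = 0.5391 + 0.0000 = 0.5391.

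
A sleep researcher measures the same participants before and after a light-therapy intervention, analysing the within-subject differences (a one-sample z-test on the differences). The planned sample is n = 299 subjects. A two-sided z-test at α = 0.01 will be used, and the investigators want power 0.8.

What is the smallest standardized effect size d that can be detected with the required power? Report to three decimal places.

d ≈ 0.198

Required noncentrality: δ = z_{0.005} + z_{0.20} = 2.576 + 0.842 = 3.417.
(Lower-tail contribution to power is negligible for δ > 0.)
δ = d·√n ⇒ d = δ/√n = 3.417/√299 = 0.1976.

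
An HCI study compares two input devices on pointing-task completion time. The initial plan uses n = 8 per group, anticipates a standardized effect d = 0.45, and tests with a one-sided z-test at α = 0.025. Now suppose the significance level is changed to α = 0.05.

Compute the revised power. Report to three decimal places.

δ = d·√(n/2) = 0.45 × √(8/2) = 0.9000 (unchanged). New critical value: z_{0.05} = 1.645.
Revised power = P(Z > 1.645 − δ) = Φ(-0.745) = 0.2282.

Power ≈ 0.228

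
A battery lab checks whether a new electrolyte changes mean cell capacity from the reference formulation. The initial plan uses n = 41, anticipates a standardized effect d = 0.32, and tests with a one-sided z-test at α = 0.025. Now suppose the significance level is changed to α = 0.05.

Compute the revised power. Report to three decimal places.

Power ≈ 0.657

δ = d·√n = 0.32 × √41 = 2.0490 (unchanged). New critical value: z_{0.05} = 1.645.
Revised power = Φ(δ − 1.645) = Φ(0.404) = 0.6569.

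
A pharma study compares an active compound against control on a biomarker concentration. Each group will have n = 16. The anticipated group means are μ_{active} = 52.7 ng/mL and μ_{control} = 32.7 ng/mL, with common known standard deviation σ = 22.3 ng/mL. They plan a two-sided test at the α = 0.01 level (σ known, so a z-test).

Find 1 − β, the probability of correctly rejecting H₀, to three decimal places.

Standardized effect: d = |μ_{active} − μ_{control}| / σ = |52.7 − 32.7| / 22.3 = 0.8969
Noncentrality parameter: λ = d·√(n/2) = 0.8969 × √(16/2) = 2.5367
Critical value for a two-sided test at α = 0.01: z_{α/2} = 2.576.
Power = Φ(λ − 2.576) + Φ(−λ − 2.576) = Φ(-0.039) + Φ(-5.113) = 0.4844 + 0.0000 = 0.4844.

Power ≈ 0.484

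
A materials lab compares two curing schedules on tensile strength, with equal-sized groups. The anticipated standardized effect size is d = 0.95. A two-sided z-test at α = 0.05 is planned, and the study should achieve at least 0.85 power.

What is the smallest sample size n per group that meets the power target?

Set Φ(δ − 1.960) = 0.85; then δ − 1.960 = Φ⁻¹(0.85) = 1.036, giving δ = 2.996.
(Ignoring the negligible lower-tail rejection probability gives the usual closed-form inversion.)
δ = d·√(n/2) ⇒ n = 2(δ/d)² = 2 × (2.996 / 0.95)² = 19.90.
Round up to the next whole unit.

n = 20 per group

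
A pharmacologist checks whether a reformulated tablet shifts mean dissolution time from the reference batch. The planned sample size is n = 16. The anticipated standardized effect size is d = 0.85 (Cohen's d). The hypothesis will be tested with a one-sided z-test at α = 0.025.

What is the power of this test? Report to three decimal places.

Noncentrality parameter: δ = d·√n = 0.85 × √16 = 3.4000
One-sided α = 0.025 → critical value z_{0.025} = 1.960.
Power = Φ(δ − 1.960) = Φ(1.440) = 0.9251.

Power ≈ 0.925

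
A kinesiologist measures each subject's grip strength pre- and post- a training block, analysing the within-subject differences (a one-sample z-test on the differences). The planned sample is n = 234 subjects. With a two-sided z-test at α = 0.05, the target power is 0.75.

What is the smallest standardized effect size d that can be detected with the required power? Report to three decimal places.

d ≈ 0.172

Need Φ(δ − 1.960) = 0.75, so δ = 1.960 + 0.674 = 2.634.
(The second rejection-region term Φ(−δ − z_{α/2}) is negligible and dropped.)
δ = d·√n ⇒ d = δ/√n = 2.634/√234 = 0.1722.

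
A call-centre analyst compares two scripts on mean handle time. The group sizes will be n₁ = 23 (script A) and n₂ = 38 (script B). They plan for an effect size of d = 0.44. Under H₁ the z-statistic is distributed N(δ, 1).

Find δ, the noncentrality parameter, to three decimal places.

The noncentrality parameter scales effect size by the design's sample-size factor: δ = d / √(1/n₁ + 1/n₂) = 0.44 / √(1/23 + 1/38) = 1.6655

δ ≈ 1.665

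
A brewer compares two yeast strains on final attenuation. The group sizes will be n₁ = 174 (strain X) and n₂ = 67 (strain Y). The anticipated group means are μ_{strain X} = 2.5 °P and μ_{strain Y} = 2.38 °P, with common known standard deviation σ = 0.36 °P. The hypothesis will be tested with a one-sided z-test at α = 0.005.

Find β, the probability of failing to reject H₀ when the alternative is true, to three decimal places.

β ≈ 0.602

Standardized effect: d = |μ_{strain X} − μ_{strain Y}| / σ = |2.5 − 2.38| / 0.36 = 0.3333
Noncentrality parameter: δ = d / √(1/n₁ + 1/n₂) = 0.3333 / √(1/174 + 1/67) = 2.3184
One-sided α = 0.005 → critical value z_{0.005} = 2.576.
Power = P(Z > 2.576 − δ) = Φ(-0.257) = 0.3984.
Type II error: β = 1 − power = 1 − 0.3984 = 0.6016.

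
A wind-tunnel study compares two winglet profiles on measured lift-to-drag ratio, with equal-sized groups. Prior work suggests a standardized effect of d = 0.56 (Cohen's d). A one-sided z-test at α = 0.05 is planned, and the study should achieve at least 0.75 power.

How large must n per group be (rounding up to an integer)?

n = 35 per group

Set Φ(δ − 1.645) = 0.75; then δ − 1.645 = Φ⁻¹(0.75) = 0.674, giving δ = 2.319.
δ = d·√(n/2) ⇒ n = 2(δ/d)² = 2 × (2.319 / 0.56)² = 34.31.
Rounding up, n = 35 per group.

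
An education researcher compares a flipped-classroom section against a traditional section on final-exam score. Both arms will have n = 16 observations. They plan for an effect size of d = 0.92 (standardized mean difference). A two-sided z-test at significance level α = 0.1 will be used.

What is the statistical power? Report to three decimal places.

Power ≈ 0.831

Noncentrality parameter: δ = d·√(n/2) = 0.92 × √(16/2) = 2.6022
Two-sided α = 0.1 → critical value z_{0.05} = 1.645.
Power = Φ(δ − 1.645) + Φ(−δ − 1.645) = Φ(0.957) + Φ(-4.247) = 0.8308 + 0.0000 = 0.8308.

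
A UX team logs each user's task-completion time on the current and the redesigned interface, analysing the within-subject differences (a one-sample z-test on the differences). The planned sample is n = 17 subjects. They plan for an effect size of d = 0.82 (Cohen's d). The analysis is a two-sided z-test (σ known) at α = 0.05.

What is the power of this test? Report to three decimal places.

Power ≈ 0.922

Noncentrality parameter: δ = d·√n = 0.82 × √17 = 3.3809
Two-sided α = 0.05 → critical value z_{0.025} = 1.960.
Power = Φ(δ − 1.960) + Φ(−δ − 1.960) = Φ(1.421) + Φ(-5.341) = 0.9223 + 0.0000 = 0.9223.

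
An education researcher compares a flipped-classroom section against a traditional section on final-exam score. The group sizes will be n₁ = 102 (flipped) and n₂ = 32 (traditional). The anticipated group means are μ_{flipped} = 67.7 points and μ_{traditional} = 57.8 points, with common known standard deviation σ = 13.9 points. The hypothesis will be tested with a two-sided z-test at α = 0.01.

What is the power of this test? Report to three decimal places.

Power ≈ 0.826

Standardized effect: d = |μ_{flipped} − μ_{traditional}| / σ = |67.7 − 57.8| / 13.9 = 0.7122
Noncentrality parameter: δ = d / √(1/n₁ + 1/n₂) = 0.7122 / √(1/102 + 1/32) = 3.5151
Two-sided α = 0.01 → critical value z_{0.005} = 2.576.
Power = Φ(δ − 2.576) + Φ(−δ − 2.576) = Φ(0.939) + Φ(-6.091) = 0.8262 + 0.0000 = 0.8262.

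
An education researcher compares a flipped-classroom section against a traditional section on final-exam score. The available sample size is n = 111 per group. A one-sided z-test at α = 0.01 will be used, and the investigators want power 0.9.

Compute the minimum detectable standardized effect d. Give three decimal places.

Required noncentrality: δ = z_{0.01} + z_{0.10} = 2.326 + 1.282 = 3.608.
δ = d·√(n/2) ⇒ d = δ/√(n/2) = 3.608/√(111/2) = 0.4843.

d ≈ 0.484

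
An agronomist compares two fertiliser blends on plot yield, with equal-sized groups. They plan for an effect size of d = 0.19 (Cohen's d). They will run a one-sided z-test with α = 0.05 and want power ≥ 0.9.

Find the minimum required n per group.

Set Φ(δ − 1.645) = 0.9; then δ − 1.645 = Φ⁻¹(0.9) = 1.282, giving δ = 2.926.
δ = d·√(n/2) ⇒ n = 2(δ/d)² = 2 × (2.926 / 0.19)² = 474.45.
Round up to the next whole unit.

n = 475 per group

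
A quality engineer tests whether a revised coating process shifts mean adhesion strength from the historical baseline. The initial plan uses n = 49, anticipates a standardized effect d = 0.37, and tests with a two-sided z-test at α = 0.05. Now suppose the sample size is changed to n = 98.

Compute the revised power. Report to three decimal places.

With n = 98: δ = d·√n = 0.37 × √98 = 3.6628. Critical value z_{0.025} = 1.960.
Revised power = Φ(δ − 1.960) + Φ(−δ − 1.960) = Φ(1.703) + Φ(-5.623) = 0.9557 + 0.0000 = 0.9557.

Power ≈ 0.956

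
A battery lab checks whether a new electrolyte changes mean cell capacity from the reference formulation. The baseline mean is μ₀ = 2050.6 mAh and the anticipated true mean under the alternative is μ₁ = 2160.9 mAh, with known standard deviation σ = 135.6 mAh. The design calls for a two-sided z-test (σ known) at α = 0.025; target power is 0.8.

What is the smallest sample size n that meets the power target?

Standardized effect: d = |μ₁ − μ₀| / σ = |2160.9 − 2050.6| / 135.6 = 0.8134
For power 0.8 need Φ(δ − z_{0.0125}) = 0.8, so δ = z_{0.0125} + z_{0.20} = 2.241 + 0.842 = 3.083.
(Ignoring the negligible lower-tail rejection probability gives the usual closed-form inversion.)
δ = d·√n ⇒ n = (δ/d)² = (3.083 / 0.8134)² = 14.37.
Round up to the next whole unit.

n = 15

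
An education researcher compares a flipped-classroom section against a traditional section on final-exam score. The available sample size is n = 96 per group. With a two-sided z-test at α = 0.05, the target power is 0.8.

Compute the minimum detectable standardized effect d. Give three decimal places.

d ≈ 0.404

Need Φ(δ − 1.960) = 0.8, so δ = 1.960 + 0.842 = 2.802.
(The second rejection-region term Φ(−δ − z_{α/2}) is negligible and dropped.)
δ = d·√(n/2) ⇒ d = δ/√(n/2) = 2.802/√(96/2) = 0.4044.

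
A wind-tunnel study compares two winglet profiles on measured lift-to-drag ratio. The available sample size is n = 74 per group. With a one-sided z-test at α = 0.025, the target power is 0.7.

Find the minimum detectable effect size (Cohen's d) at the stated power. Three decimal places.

d ≈ 0.408

Required noncentrality: δ = z_{0.025} + z_{0.30} = 1.960 + 0.524 = 2.484.
δ = d·√(n/2) ⇒ d = δ/√(n/2) = 2.484/√(74/2) = 0.4084.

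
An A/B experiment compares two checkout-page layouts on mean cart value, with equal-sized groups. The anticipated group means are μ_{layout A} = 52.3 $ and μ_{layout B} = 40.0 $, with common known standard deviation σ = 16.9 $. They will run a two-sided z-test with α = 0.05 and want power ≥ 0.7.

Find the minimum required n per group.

n = 24 per group

Standardized effect: d = |μ_{layout A} − μ_{layout B}| / σ = |52.3 − 40.0| / 16.9 = 0.7278
For power 0.7 need Φ(δ − z_{0.025}) = 0.7, so δ = z_{0.025} + z_{0.30} = 1.960 + 0.524 = 2.484.
(Ignoring the negligible lower-tail rejection probability gives the usual closed-form inversion.)
δ = d·√(n/2) ⇒ n = 2(δ/d)² = 2 × (2.484 / 0.7278)² = 23.30.
Rounding up, n = 24 per group.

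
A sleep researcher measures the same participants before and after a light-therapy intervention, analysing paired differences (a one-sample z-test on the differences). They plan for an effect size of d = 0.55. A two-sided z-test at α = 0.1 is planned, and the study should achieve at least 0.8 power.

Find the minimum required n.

For power 0.8 need Φ(δ − z_{0.05}) = 0.8, so δ = z_{0.05} + z_{0.20} = 1.645 + 0.842 = 2.486.
(For δ > 0 the lower-tail rejection region contributes negligibly to power, so the one-term inversion is standard.)
δ = d·√n ⇒ n = (δ/d)² = (2.486 / 0.55)² = 20.44.
Round up to the next whole unit.

n = 21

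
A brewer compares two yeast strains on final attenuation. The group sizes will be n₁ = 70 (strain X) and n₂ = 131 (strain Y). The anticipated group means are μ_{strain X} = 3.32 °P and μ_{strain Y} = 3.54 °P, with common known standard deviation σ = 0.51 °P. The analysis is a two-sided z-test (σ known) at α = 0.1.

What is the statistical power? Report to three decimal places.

Standardized effect: d = |μ_{strain X} − μ_{strain Y}| / σ = |3.32 − 3.54| / 0.51 = 0.4314
Noncentrality parameter: λ = d / √(1/n₁ + 1/n₂) = 0.4314 / √(1/70 + 1/131) = 2.9137
Critical value for a two-sided test at α = 0.1: z_{α/2} = 1.645.
Power = Φ(λ − 1.645) + Φ(−λ − 1.645) = Φ(1.269) + Φ(-4.559) = 0.8977 + 0.0000 = 0.8977.

Power ≈ 0.898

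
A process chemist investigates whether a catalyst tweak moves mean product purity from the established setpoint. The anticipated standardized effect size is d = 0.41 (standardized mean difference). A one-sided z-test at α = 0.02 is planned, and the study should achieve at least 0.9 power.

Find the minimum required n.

Set Φ(δ − 2.054) = 0.9; then δ − 2.054 = Φ⁻¹(0.9) = 1.282, giving δ = 3.335.
δ = d·√n ⇒ n = (δ/d)² = (3.335 / 0.41)² = 66.18.
Round up to the next whole unit.

n = 67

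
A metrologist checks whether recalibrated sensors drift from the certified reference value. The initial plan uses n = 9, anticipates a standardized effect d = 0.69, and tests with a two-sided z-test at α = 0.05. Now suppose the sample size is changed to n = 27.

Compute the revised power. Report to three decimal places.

Power ≈ 0.948

With n = 27: δ = d·√n = 0.69 × √27 = 3.5853. Critical value z_{0.025} = 1.960.
Revised power = Φ(δ − 1.960) + Φ(−δ − 1.960) = Φ(1.625) + Φ(-5.545) = 0.9480 + 0.0000 = 0.9480.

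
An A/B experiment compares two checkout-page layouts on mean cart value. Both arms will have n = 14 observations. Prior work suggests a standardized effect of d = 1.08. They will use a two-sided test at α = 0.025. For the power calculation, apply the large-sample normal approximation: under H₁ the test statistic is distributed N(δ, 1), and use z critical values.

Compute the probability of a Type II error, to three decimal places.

Noncentrality parameter: δ = d·√(n/2) = 1.08 × √(14/2) = 2.8574
Two-sided α = 0.025 → critical value z_{0.0125} = 2.241.
Power = Φ(δ − 2.241) + Φ(−δ − 2.241) = Φ(0.616) + Φ(-5.099) = 0.7311 + 0.0000 = 0.7311.
Type II error: β = 1 − power = 1 − 0.7311 = 0.2689.

β ≈ 0.269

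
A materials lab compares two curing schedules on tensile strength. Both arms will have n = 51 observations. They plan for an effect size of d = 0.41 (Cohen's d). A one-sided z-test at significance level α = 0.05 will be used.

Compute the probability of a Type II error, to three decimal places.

β ≈ 0.335

Noncentrality parameter: δ = d·√(n/2) = 0.41 × √(51/2) = 2.0704
One-sided α = 0.05 → critical value z_{0.05} = 1.645.
Power = P(Z > 1.645 − δ) = Φ(0.426) = 0.6648.
Type II error: β = 1 − power = 1 − 0.6648 = 0.3352.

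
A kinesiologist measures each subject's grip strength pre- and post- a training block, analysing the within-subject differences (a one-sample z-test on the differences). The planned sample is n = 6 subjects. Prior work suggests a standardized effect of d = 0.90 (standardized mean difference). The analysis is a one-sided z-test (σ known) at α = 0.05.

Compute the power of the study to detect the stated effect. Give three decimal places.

Noncentrality parameter: δ = d·√n = 0.90 × √6 = 2.2045
Critical value for a one-sided test at α = 0.05: z_α = 1.645.
Power = P(Z > 1.645 − δ) = Φ(0.560) = 0.7122.

Power ≈ 0.712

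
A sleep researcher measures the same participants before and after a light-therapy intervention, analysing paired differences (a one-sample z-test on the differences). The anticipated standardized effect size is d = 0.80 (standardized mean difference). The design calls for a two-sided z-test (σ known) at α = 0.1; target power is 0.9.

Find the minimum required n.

For power 0.9 need Φ(δ − z_{0.05}) = 0.9, so δ = z_{0.05} + z_{0.10} = 1.645 + 1.282 = 2.926.
(The Φ(−δ − z_{α/2}) term is vanishingly small for δ > 0 and is dropped in the standard sample-size formula.)
δ = d·√n ⇒ n = (δ/d)² = (2.926 / 0.80)² = 13.38.
Rounding up, n = 14.

n = 14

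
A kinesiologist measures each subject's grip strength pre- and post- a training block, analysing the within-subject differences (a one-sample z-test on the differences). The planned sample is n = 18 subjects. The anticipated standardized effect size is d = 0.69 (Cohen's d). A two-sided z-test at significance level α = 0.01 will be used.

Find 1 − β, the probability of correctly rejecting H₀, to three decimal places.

Noncentrality parameter: δ = d·√n = 0.69 × √18 = 2.9274
Two-sided α = 0.01 → critical value z_{0.005} = 2.576.
Power = Φ(δ − 2.576) + Φ(−δ − 2.576) = Φ(0.352) + Φ(-5.503) = 0.6374 + 0.0000 = 0.6374.

Power ≈ 0.637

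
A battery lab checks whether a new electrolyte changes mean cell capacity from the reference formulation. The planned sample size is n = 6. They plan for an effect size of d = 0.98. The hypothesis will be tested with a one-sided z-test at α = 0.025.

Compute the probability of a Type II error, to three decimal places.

Noncentrality parameter: δ = d·√n = 0.98 × √6 = 2.4005
One-sided α = 0.025 → critical value z_{0.025} = 1.960.
Power = P(Z > 1.960 − δ) = Φ(0.441) = 0.6702.
Type II error: β = 1 − power = 1 − 0.6702 = 0.3298.

β ≈ 0.330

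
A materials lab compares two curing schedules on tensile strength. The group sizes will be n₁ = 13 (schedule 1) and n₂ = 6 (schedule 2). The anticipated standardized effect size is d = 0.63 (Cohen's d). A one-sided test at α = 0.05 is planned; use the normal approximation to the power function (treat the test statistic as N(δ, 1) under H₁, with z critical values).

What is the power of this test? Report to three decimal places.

Power ≈ 0.356

Noncentrality parameter: δ = d / √(1/n₁ + 1/n₂) = 0.63 / √(1/13 + 1/6) = 1.2765
Critical value for a one-sided test at α = 0.05: z_α = 1.645.
Power = P(Z > 1.645 − δ) = Φ(-0.368) = 0.3563.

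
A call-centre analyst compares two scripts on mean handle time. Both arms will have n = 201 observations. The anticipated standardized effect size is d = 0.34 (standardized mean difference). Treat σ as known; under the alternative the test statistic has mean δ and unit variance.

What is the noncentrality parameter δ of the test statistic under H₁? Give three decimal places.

δ ≈ 3.408

δ = d·√(n/2) = 0.34 × √(201/2) = 3.4085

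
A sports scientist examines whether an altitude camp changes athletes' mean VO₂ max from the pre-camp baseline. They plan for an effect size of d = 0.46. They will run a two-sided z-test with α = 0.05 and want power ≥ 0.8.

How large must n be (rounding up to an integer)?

n = 38

For power 0.8 need Φ(δ − z_{0.025}) = 0.8, so δ = z_{0.025} + z_{0.20} = 1.960 + 0.842 = 2.802.
(The Φ(−δ − z_{α/2}) term is vanishingly small for δ > 0 and is dropped in the standard sample-size formula.)
δ = d·√n ⇒ n = (δ/d)² = (2.802 / 0.46)² = 37.09.
Rounding up, n = 38.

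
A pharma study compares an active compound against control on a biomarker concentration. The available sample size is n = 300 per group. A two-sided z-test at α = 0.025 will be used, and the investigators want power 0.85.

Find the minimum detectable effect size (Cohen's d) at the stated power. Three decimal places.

d ≈ 0.268

Need Φ(δ − 2.241) = 0.85, so δ = 2.241 + 1.036 = 3.278.
(Lower-tail contribution to power is negligible for δ > 0.)
δ = d·√(n/2) ⇒ d = δ/√(n/2) = 3.278/√(300/2) = 0.2676.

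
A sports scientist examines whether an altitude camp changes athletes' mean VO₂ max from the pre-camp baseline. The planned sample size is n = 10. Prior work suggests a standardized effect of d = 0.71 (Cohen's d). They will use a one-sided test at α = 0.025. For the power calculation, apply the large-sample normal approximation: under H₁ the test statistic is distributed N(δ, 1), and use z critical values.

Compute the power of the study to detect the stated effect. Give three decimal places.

Noncentrality parameter: δ = d·√n = 0.71 × √10 = 2.2452
One-sided α = 0.025 → critical value z_{0.025} = 1.960.
Power = P(Z > 1.960 − δ) = Φ(0.285) = 0.6123.

Power ≈ 0.612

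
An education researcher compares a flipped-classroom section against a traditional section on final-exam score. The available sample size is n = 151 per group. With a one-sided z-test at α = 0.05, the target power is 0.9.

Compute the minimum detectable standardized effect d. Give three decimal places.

Required noncentrality: δ = z_{0.05} + z_{0.10} = 1.645 + 1.282 = 2.926.
δ = d·√(n/2) ⇒ d = δ/√(n/2) = 2.926/√(151/2) = 0.3368.

d ≈ 0.337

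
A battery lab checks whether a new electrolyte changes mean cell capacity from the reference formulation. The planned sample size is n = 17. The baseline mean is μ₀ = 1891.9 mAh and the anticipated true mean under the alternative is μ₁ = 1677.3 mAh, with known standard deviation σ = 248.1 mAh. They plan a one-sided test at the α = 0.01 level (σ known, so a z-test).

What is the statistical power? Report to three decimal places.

Standardized effect: d = |μ₁ − μ₀| / σ = |1677.3 − 1891.9| / 248.1 = 0.8650
Noncentrality parameter: δ = d·√n = 0.8650 × √17 = 3.5664
Critical value for a one-sided test at α = 0.01: z_α = 2.326.
Power = Φ(δ − 2.326) = Φ(1.240) = 0.8925.

Power ≈ 0.893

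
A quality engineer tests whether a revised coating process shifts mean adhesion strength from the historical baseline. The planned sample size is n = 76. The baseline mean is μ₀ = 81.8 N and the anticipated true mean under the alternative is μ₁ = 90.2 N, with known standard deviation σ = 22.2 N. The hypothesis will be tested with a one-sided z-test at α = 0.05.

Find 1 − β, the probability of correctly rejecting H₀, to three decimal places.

Power ≈ 0.951

Standardized effect: d = |μ₁ − μ₀| / σ = |90.2 − 81.8| / 22.2 = 0.3784
Noncentrality parameter: δ = d·√n = 0.3784 × √76 = 3.2986
Critical value for a one-sided test at α = 0.05: z_α = 1.645.
Power = Φ(δ − 1.645) = Φ(1.654) = 0.9509.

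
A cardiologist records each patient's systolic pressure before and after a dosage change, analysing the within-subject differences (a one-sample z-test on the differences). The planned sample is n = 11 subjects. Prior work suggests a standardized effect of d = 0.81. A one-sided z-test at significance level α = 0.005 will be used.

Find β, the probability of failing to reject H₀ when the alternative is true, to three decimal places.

Noncentrality parameter: δ = d·√n = 0.81 × √11 = 2.6865
Critical value for a one-sided test at α = 0.005: z_α = 2.576.
Power = Φ(δ − 2.576) = Φ(0.111) = 0.5440.
Type II error: β = 1 − power = 1 − 0.5440 = 0.4560.

β ≈ 0.456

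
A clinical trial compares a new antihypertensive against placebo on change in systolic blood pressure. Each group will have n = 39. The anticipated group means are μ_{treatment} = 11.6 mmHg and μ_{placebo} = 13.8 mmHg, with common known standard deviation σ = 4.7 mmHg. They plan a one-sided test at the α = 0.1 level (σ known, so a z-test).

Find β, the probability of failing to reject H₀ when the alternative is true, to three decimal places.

Standardized effect: d = |μ_{treatment} − μ_{placebo}| / σ = |11.6 − 13.8| / 4.7 = 0.4681
Noncentrality parameter: δ = d·√(n/2) = 0.4681 × √(39/2) = 2.0670
Critical value for a one-sided test at α = 0.1: z_α = 1.282.
Power = Φ(δ − 1.282) = Φ(0.785) = 0.7839.
Type II error: β = 1 − power = 1 − 0.7839 = 0.2161.

β ≈ 0.216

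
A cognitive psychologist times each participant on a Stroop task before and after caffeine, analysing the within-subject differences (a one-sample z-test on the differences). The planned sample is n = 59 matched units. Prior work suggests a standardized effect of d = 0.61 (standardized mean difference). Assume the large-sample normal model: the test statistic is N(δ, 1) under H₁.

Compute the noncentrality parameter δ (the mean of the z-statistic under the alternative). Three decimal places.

δ ≈ 4.685

δ = d·√n = 0.61 × √59 = 4.6855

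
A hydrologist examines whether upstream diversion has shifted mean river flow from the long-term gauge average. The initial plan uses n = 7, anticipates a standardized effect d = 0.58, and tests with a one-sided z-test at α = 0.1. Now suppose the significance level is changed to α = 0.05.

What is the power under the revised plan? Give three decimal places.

Power ≈ 0.456

δ = d·√n = 0.58 × √7 = 1.5345 (unchanged). New critical value: z_{0.05} = 1.645.
Revised power = P(Z > 1.645 − δ) = Φ(-0.110) = 0.4561.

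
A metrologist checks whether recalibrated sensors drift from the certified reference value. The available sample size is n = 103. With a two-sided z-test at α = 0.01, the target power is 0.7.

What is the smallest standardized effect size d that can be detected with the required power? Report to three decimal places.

d ≈ 0.305

Required noncentrality: δ = z_{0.005} + z_{0.30} = 2.576 + 0.524 = 3.100.
(The second rejection-region term Φ(−δ − z_{α/2}) is negligible and dropped.)
δ = d·√n ⇒ d = δ/√n = 3.100/√103 = 0.3055.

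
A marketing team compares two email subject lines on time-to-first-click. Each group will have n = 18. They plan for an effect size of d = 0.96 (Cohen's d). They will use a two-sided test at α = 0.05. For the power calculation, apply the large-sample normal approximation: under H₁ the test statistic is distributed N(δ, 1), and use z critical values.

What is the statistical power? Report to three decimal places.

Power ≈ 0.821

Noncentrality parameter: δ = d·√(n/2) = 0.96 × √(18/2) = 2.8800
Critical value for a two-sided test at α = 0.05: z_{α/2} = 1.960.
Power = Φ(δ − 1.960) + Φ(−δ − 1.960) = Φ(0.920) + Φ(-4.840) = 0.8212 + 0.0000 = 0.8212.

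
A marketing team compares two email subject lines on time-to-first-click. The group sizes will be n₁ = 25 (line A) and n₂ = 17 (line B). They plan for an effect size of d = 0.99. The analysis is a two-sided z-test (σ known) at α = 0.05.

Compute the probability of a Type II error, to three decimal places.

Noncentrality parameter: δ = d / √(1/n₁ + 1/n₂) = 0.99 / √(1/25 + 1/17) = 3.1492
Critical value for a two-sided test at α = 0.05: z_{α/2} = 1.960.
Power = Φ(δ − 1.960) + Φ(−δ − 1.960) = Φ(1.189) + Φ(-5.109) = 0.8828 + 0.0000 = 0.8828.
Type II error: β = 1 − power = 1 − 0.8828 = 0.1172.

β ≈ 0.117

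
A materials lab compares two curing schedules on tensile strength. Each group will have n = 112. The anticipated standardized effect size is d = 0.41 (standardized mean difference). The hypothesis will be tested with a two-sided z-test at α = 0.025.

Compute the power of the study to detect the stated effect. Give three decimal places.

Noncentrality parameter: δ = d·√(n/2) = 0.41 × √(112/2) = 3.0682
Critical value for a two-sided test at α = 0.025: z_{α/2} = 2.241.
Power = Φ(δ − 2.241) + Φ(−δ − 2.241) = Φ(0.827) + Φ(-5.310) = 0.7958 + 0.0000 = 0.7958.

Power ≈ 0.796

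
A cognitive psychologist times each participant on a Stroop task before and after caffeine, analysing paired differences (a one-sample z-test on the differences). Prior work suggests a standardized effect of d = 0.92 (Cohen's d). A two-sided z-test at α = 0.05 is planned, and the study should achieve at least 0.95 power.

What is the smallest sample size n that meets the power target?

n = 16

Set Φ(δ − 1.960) = 0.95; then δ − 1.960 = Φ⁻¹(0.95) = 1.645, giving δ = 3.605.
(For δ > 0 the lower-tail rejection region contributes negligibly to power, so the one-term inversion is standard.)
δ = d·√n ⇒ n = (δ/d)² = (3.605 / 0.92)² = 15.35.
Rounding up, n = 16.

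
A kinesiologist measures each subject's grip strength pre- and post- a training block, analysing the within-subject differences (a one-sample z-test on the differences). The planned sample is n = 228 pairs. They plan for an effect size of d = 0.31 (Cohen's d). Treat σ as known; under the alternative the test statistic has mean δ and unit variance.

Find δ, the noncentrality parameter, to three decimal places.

δ ≈ 4.681

The noncentrality parameter scales effect size by the design's sample-size factor: δ = d·√n = 0.31 × √228 = 4.6809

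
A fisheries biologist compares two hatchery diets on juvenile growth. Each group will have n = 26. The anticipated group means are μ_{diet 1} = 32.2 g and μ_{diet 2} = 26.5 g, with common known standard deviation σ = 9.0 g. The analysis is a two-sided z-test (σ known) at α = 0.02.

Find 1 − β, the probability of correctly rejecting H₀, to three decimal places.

Power ≈ 0.483

Standardized effect: d = |μ_{diet 1} − μ_{diet 2}| / σ = |32.2 − 26.5| / 9.0 = 0.6333
Noncentrality parameter: δ = d·√(n/2) = 0.6333 × √(26/2) = 2.2835
Critical value for a two-sided test at α = 0.02: z_{α/2} = 2.326.
Power = Φ(δ − 2.326) + Φ(−δ − 2.326) = Φ(-0.043) + Φ(-4.610) = 0.4829 + 0.0000 = 0.4829.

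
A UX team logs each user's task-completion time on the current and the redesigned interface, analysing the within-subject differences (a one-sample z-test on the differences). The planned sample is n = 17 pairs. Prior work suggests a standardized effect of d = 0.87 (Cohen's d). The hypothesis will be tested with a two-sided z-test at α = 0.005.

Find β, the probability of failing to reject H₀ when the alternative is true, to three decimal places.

Noncentrality parameter: δ = d·√n = 0.87 × √17 = 3.5871
Critical value for a two-sided test at α = 0.005: z_{α/2} = 2.807.
Power = Φ(δ − 2.807) + Φ(−δ − 2.807) = Φ(0.780) + Φ(-6.394) = 0.7823 + 0.0000 = 0.7823.
Type II error: β = 1 − power = 1 − 0.7823 = 0.2177.

β ≈ 0.218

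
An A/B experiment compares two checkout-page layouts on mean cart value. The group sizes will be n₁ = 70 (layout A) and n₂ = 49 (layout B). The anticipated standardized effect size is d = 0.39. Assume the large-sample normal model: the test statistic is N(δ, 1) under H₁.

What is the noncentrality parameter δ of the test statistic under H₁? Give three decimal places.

δ = d / √(1/n₁ + 1/n₂) = 0.39 / √(1/70 + 1/49) = 2.0938

δ ≈ 2.094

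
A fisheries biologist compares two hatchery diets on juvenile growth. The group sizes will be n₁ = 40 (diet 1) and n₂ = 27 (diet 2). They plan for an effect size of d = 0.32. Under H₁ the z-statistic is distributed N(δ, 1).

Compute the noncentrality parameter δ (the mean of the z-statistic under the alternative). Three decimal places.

δ = d / √(1/n₁ + 1/n₂) = 0.32 / √(1/40 + 1/27) = 1.2848

δ ≈ 1.285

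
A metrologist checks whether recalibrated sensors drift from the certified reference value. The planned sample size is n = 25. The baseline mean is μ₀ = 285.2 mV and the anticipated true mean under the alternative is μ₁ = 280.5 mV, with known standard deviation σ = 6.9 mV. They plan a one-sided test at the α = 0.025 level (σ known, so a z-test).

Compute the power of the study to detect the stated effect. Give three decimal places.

Standardized effect: d = |μ₁ − μ₀| / σ = |280.5 − 285.2| / 6.9 = 0.6812
Noncentrality parameter: δ = d·√n = 0.6812 × √25 = 3.4058
Critical value for a one-sided test at α = 0.025: z_α = 1.960.
Power = Φ(δ − 1.960) = Φ(1.446) = 0.9259.

Power ≈ 0.926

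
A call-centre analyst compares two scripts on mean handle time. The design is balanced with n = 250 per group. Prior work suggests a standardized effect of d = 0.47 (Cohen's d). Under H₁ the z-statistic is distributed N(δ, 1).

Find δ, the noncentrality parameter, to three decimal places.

δ = d·√(n/2) = 0.47 × √(250/2) = 5.2548

δ ≈ 5.255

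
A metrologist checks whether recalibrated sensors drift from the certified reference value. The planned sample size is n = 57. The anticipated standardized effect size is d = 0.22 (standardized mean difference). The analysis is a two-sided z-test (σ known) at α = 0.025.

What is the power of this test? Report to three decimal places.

Noncentrality parameter: δ = d·√n = 0.22 × √57 = 1.6610
Two-sided α = 0.025 → critical value z_{0.0125} = 2.241.
Power = Φ(δ − 2.241) + Φ(−δ − 2.241) = Φ(-0.580) + Φ(-3.902) = 0.2808 + 0.0000 = 0.2809.

Power ≈ 0.281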